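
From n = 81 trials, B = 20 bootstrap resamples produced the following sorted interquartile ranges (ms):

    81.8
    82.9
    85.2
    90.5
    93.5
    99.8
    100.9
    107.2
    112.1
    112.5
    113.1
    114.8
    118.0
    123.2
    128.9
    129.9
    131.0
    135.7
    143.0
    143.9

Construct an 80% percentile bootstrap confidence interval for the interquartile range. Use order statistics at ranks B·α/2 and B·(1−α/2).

(82.9, 135.7)

α = 0.20; lower rank = 20 × 0.100 = 2; upper rank = 20 × 0.900 = 18.
The 2nd smallest replicate is 82.9; the 18th is 135.7.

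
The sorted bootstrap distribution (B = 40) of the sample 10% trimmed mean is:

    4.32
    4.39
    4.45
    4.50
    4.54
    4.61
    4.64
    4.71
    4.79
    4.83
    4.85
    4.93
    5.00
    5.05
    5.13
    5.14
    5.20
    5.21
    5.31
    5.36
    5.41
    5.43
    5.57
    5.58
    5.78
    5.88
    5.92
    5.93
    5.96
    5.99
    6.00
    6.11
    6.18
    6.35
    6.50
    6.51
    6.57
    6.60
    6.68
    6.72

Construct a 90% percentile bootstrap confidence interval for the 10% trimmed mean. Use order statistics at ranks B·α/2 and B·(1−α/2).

(4.39, 6.60)

α = 0.10; lower rank = 40 × 0.050 = 2; upper rank = 40 × 0.950 = 38.
The 2nd smallest replicate is 4.39; the 38th is 6.60.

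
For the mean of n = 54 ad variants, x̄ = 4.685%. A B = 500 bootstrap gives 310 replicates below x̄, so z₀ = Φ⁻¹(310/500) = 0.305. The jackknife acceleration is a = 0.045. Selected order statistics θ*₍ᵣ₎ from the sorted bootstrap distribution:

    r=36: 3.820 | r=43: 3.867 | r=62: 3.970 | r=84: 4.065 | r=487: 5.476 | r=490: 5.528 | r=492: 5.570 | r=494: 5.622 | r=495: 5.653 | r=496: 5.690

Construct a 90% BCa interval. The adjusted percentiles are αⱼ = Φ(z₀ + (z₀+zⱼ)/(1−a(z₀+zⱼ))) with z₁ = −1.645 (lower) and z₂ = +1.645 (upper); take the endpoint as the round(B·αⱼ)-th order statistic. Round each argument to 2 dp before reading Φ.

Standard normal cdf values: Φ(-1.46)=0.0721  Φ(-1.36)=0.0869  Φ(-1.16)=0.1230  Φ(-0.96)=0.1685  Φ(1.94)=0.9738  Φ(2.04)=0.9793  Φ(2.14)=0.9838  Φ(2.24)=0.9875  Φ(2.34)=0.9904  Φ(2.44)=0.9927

Lower: z₀ + z₁ = 0.305 + (-1.645) = -1.340; 1 − a(z₀+z₁) = 1 − (0.045)(-1.340) = 1.0603; argument = 0.305 + (-1.340)/1.0603 = -0.9588 → -0.96.
α₁ = Φ(-0.96) = 0.1685; rank = round(500 × 0.1685) = 84; θ*₍84₎ = 4.065.
Upper: z₀ + z₂ = 1.950; 1 − a(z₀+z₂) = 0.9123; argument = 2.4426 → 2.44; α₂ = 0.9927; rank = 496; θ*₍496₎ = 5.690.

(4.065, 5.690)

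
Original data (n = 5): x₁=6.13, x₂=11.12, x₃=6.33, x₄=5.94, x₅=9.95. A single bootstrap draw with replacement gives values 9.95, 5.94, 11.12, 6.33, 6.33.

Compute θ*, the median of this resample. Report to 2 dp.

θ* = 6.33

Sorted: 5.94, 6.33, 6.33, 9.95, 11.12
Median = middle value = 6.33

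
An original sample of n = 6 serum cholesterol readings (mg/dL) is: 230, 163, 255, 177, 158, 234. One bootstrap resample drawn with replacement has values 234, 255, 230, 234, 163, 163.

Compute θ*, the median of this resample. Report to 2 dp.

θ* = 232.00

Sorted: 163, 163, 230, 234, 234, 255
Median = average of the two middle values = 232.00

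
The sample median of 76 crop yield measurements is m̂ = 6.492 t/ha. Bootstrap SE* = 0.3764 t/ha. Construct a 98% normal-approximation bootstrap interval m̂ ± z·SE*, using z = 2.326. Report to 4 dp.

Margin = 2.326 × 0.3764 = 0.87551
Interval: 6.492 ± 0.87551

(5.6165, 7.3675)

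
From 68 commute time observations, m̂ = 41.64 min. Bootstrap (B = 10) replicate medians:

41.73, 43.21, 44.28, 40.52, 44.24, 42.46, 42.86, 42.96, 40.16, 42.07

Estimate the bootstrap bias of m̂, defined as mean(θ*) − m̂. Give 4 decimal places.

bias = +0.8090

mean(θ*) = (41.73 + 43.21 + 44.28 + 40.52 + 44.24 + 42.46 + 42.86 + 42.96 + 40.16 + 42.07) / 10 = 42.44900
bias = 42.44900 − 41.64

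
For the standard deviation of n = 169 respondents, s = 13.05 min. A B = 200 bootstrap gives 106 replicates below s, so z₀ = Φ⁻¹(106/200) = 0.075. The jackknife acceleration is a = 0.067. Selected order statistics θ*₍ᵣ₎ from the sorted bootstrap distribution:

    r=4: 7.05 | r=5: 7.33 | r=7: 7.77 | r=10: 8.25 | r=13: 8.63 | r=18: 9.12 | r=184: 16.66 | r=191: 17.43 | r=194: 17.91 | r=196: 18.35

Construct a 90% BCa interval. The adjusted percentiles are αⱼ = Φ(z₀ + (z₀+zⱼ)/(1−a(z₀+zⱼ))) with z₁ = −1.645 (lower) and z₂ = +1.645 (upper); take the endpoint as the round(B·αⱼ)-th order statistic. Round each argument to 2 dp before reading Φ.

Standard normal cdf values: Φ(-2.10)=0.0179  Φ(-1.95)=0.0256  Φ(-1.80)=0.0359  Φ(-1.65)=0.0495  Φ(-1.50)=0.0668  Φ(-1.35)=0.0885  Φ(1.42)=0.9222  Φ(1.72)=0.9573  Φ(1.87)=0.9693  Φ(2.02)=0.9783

Lower: z₀ + z₁ = 0.075 + (-1.645) = -1.570; 1 − a(z₀+z₁) = 1 − (0.067)(-1.570) = 1.1052; argument = 0.075 + (-1.570)/1.1052 = -1.3456 → -1.35.
α₁ = Φ(-1.35) = 0.0885; rank = round(200 × 0.0885) = 18; θ*₍18₎ = 9.12.
Upper: z₀ + z₂ = 1.720; 1 − a(z₀+z₂) = 0.8848; argument = 2.0190 → 2.02; α₂ = 0.9783; rank = 196; θ*₍196₎ = 18.35.

(9.12, 18.35)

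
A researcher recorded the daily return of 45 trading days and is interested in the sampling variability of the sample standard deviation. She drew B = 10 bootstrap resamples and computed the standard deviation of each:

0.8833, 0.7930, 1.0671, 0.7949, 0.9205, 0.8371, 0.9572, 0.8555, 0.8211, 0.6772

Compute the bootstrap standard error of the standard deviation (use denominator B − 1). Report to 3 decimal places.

Bootstrap SE is the standard deviation of the 10 replicate standard deviations.
Mean of replicates: (0.8833 + 0.7930 + 1.0671 + 0.7949 + 0.9205 + 0.8371 + 0.9572 + 0.8555 + 0.8211 + 0.6772) / 10 = 8.60690 / 10 = 0.86069
Sum of squared deviations: (+0.02261)² + (−0.06769)² + (+0.20641)² + (−0.06579)² + (+0.05981)² + (−0.02359)² + (+0.09651)² + (−0.00519)² + (−0.03959)² + (−0.18349)² = 0.10074
Variance = 0.10074 / 9 = 0.01119
SE* = √0.01119

SE* = 0.106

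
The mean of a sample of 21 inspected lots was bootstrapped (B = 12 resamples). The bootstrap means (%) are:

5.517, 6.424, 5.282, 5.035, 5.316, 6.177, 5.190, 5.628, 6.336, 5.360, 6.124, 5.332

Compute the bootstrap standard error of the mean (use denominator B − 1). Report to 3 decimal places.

Bootstrap SE is the standard deviation of the 12 replicate means.
Mean of replicates: (5.517 + 6.424 + 5.282 + 5.035 + 5.316 + 6.177 + 5.190 + 5.628 + 6.336 + 5.360 + 6.124 + 5.332) / 12 = 67.7210 / 12 = 5.6434
Sum of squared deviations: (−0.1264)² + (+0.7806)² + (−0.3614)² + (−0.6084)² + (−0.3274)² + (+0.5336)² + (−0.4534)² + (−0.0154)² + (+0.6926)² + (−0.2834)² + (+0.4806)² + (−0.3114)² = 2.6118
Variance = 2.6118 / 11 = 0.2374
SE* = √0.2374

SE* = 0.487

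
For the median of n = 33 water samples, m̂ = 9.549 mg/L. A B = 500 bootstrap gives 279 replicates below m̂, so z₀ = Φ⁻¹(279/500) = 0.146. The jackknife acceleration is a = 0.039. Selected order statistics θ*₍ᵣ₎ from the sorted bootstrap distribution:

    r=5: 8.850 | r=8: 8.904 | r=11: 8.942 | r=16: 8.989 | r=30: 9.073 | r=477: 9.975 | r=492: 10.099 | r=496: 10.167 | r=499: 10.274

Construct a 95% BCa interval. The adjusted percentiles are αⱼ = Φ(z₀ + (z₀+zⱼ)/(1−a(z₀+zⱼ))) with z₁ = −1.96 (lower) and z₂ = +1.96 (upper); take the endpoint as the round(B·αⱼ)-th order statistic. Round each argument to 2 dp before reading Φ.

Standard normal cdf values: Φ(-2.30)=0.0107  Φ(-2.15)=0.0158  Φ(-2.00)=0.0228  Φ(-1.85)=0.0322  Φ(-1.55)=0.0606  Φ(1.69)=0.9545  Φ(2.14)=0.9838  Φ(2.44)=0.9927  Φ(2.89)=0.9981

(9.073, 10.167)

Lower: z₀ + z₁ = 0.146 + (-1.960) = -1.814; 1 − a(z₀+z₁) = 1 − (0.039)(-1.814) = 1.0707; argument = 0.146 + (-1.814)/1.0707 = -1.5481 → -1.55.
α₁ = Φ(-1.55) = 0.0606; rank = round(500 × 0.0606) = 30; θ*₍30₎ = 9.073.
Upper: z₀ + z₂ = 2.106; 1 − a(z₀+z₂) = 0.9179; argument = 2.4405 → 2.44; α₂ = 0.9927; rank = 496; θ*₍496₎ = 10.167.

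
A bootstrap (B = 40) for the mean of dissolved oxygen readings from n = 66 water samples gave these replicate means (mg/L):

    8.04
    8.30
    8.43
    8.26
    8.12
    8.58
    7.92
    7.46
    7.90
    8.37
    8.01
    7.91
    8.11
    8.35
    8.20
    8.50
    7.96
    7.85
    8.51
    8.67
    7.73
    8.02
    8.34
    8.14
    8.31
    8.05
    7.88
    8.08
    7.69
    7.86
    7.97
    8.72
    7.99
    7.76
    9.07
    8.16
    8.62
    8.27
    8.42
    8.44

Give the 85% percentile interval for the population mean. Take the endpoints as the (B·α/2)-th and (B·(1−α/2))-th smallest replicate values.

Sorted replicates: 7.46, 7.69, 7.73, 7.76, 7.85, 7.86, 7.88, 7.90, 7.91, 7.92, 7.96, 7.97, 7.99, 8.01, 8.02, 8.04, 8.05, 8.08, 8.11, 8.12, 8.14, 8.16, 8.20, 8.26, 8.27, 8.30, 8.31, 8.34, 8.35, 8.37, 8.42, 8.43, 8.44, 8.50, 8.51, 8.58, 8.62, 8.67, 8.72, 9.07
α = 0.15; lower rank = 40 × 0.075 = 3; upper rank = 40 × 0.925 = 37.
The 3rd smallest replicate is 7.73; the 37th is 8.62.

(7.73, 8.62)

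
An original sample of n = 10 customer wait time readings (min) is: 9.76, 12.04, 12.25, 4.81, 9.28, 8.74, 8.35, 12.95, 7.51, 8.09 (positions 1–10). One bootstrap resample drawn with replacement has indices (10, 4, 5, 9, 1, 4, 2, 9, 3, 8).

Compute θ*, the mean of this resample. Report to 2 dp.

Resample values: 8.09, 4.81, 9.28, 7.51, 9.76, 4.81, 12.04, 7.51, 12.25, 12.95.
Mean = (8.09 + 4.81 + 9.28 + 7.51 + 9.76 + 4.81 + 12.04 + 7.51 + 12.25 + 12.95) / 10 = 89.010 / 10 = 8.90

θ* = 8.90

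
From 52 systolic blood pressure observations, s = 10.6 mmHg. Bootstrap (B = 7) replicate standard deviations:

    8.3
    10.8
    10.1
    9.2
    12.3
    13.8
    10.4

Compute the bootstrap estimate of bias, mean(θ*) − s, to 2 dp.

mean(θ*) = (8.3 + 10.8 + 10.1 + 9.2 + 12.3 + 13.8 + 10.4) / 7 = 10.700
bias = 10.700 − 10.6

bias = +0.10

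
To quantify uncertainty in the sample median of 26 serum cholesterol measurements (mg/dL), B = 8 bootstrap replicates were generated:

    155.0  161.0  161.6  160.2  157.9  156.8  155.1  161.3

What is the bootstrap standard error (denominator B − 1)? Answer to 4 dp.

SE* = 2.7658

Bootstrap SE is the standard deviation of the 8 replicate medians.
Mean of replicates: (155.0 + 161.0 + 161.6 + 160.2 + 157.9 + 156.8 + 155.1 + 161.3) / 8 = 1268.90000 / 8 = 158.61250
Sum of squared deviations: (−3.61250)² + (+2.38750)² + (+2.98750)² + (+1.58750)² + (−0.71250)² + (−1.81250)² + (−3.51250)² + (+2.68750)² = 53.54875
Variance = 53.54875 / 7 = 7.64982
SE* = √7.64982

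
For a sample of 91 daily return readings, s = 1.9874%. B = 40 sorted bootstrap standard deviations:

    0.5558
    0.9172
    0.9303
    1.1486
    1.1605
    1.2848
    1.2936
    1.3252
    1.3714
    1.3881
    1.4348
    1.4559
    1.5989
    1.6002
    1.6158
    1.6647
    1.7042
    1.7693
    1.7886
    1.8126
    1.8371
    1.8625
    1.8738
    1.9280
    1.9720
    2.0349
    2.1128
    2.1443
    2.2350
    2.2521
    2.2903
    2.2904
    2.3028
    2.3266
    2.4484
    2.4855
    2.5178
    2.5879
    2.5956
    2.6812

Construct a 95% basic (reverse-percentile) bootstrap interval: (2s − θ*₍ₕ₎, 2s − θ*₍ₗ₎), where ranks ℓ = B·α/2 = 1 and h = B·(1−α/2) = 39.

Percentile endpoints at ranks 1 and 39: θ*₍1₎ = 0.5558, θ*₍39₎ = 2.5956.
Basic interval reflects these around s:
  lower = 2 × 1.9874 − 2.5956 = 1.3792
  upper = 2 × 1.9874 − 0.5558 = 3.4190

(1.3792, 3.4190)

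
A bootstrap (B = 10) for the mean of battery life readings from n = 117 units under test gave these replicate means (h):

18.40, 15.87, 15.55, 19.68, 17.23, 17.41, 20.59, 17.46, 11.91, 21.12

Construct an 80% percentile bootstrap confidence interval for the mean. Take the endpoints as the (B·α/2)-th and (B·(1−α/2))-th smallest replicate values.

Sorted replicates: 11.91, 15.55, 15.87, 17.23, 17.41, 17.46, 18.40, 19.68, 20.59, 21.12
α = 0.20; lower rank = 10 × 0.100 = 1; upper rank = 10 × 0.900 = 9.
The 1st smallest replicate is 11.91; the 9th is 20.59.

(11.91, 20.59)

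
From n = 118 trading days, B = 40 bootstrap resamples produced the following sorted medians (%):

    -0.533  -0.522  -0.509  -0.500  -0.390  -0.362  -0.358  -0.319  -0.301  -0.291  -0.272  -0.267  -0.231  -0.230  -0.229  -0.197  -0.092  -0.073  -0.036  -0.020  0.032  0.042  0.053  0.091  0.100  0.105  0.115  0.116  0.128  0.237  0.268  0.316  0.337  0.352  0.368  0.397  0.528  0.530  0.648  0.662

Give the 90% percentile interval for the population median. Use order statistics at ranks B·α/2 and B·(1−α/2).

α = 0.10; lower rank = 40 × 0.050 = 2; upper rank = 40 × 0.950 = 38.
The 2nd smallest replicate is -0.522; the 38th is 0.530.

(-0.522, 0.530)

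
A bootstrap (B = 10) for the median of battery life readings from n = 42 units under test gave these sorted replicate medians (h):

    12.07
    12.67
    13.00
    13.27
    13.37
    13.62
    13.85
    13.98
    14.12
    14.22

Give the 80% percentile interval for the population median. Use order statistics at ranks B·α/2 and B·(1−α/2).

(12.07, 14.12)

α = 0.20; lower rank = 10 × 0.100 = 1; upper rank = 10 × 0.900 = 9.
The 1st smallest replicate is 12.07; the 9th is 14.12.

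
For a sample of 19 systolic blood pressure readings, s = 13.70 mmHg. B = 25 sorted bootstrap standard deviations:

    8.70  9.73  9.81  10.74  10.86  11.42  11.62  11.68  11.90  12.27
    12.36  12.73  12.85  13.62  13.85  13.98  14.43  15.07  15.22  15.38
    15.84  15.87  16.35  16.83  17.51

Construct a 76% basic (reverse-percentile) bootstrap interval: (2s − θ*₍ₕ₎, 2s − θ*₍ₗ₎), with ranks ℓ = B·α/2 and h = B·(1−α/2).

Percentile endpoints at ranks 3 and 22: θ*₍3₎ = 9.81, θ*₍22₎ = 15.87.
Basic interval reflects these around s:
  lower = 2 × 13.70 − 15.87 = 11.53
  upper = 2 × 13.70 − 9.81 = 17.59

(11.53, 17.59)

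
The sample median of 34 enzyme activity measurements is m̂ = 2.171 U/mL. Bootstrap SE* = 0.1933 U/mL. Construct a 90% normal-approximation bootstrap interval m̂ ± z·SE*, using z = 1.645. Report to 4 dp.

Margin = 1.645 × 0.1933 = 0.31798
Interval: 2.171 ± 0.31798

(1.8530, 2.4890)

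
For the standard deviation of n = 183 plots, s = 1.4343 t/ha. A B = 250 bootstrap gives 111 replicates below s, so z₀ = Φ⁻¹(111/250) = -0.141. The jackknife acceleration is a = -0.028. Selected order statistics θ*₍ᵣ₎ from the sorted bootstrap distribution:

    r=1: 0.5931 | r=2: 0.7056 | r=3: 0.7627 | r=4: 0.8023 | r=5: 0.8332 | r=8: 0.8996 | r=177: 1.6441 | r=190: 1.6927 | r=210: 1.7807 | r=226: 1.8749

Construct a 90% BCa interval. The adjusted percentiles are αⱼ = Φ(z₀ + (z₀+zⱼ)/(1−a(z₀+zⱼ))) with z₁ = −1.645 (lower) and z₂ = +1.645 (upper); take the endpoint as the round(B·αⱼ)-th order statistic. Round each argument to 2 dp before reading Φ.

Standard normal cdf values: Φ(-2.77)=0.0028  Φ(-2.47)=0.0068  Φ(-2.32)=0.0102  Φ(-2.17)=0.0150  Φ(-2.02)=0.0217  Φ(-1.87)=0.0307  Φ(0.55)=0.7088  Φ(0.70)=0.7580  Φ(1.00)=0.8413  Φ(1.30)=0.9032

(0.8332, 1.8749)

Lower: z₀ + z₁ = -0.141 + (-1.645) = -1.786; 1 − a(z₀+z₁) = 1 − (-0.028)(-1.786) = 0.9500; argument = -0.141 + (-1.786)/0.9500 = -2.0210 → -2.02.
α₁ = Φ(-2.02) = 0.0217; rank = round(250 × 0.0217) = 5; θ*₍5₎ = 0.8332.
Upper: z₀ + z₂ = 1.504; 1 − a(z₀+z₂) = 1.0421; argument = 1.3022 → 1.30; α₂ = 0.9032; rank = 226; θ*₍226₎ = 1.8749.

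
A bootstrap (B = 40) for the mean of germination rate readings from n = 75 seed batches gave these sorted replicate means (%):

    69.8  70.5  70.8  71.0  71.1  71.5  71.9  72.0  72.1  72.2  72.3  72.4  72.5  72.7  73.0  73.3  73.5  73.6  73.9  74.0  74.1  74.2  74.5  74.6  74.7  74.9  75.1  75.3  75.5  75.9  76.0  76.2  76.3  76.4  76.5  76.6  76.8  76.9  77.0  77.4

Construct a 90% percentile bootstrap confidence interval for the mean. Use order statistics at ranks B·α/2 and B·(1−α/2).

(70.5, 76.9)

α = 0.10; lower rank = 40 × 0.050 = 2; upper rank = 40 × 0.950 = 38.
The 2nd smallest replicate is 70.5; the 38th is 76.9.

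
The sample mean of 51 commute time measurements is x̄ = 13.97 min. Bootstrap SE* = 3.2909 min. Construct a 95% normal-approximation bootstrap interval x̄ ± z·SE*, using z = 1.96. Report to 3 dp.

Margin = 1.96 × 3.2909 = 6.4502
Interval: 13.97 ± 6.4502

(7.520, 20.420)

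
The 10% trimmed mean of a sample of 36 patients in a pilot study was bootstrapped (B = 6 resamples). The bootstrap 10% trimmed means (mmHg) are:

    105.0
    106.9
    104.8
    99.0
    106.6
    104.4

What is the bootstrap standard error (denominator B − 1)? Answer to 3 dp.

Bootstrap SE is the standard deviation of the 6 replicate 10% trimmed means.
Mean of replicates: (105.0 + 106.9 + 104.8 + 99.0 + 106.6 + 104.4) / 6 = 626.7000 / 6 = 104.4500
Sum of squared deviations: (+0.5500)² + (+2.4500)² + (+0.3500)² + (−5.4500)² + (+2.1500)² + (−0.0500)² = 40.7550
Variance = 40.7550 / 5 = 8.1510
SE* = √8.1510

SE* = 2.855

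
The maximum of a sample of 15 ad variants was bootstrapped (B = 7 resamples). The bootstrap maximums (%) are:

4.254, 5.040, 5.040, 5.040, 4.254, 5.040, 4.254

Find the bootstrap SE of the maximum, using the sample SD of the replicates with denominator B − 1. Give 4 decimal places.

SE* = 0.4201

Bootstrap SE is the standard deviation of the 7 replicate maximums.
Mean of replicates: (4.254 + 5.040 + 5.040 + 5.040 + 4.254 + 5.040 + 4.254) / 7 = 32.92200 / 7 = 4.70314
Sum of squared deviations: (−0.44914)² + (+0.33686)² + (+0.33686)² + (+0.33686)² + (−0.44914)² + (+0.33686)² + (−0.44914)² = 1.05908
Variance = 1.05908 / 6 = 0.17651
SE* = √0.17651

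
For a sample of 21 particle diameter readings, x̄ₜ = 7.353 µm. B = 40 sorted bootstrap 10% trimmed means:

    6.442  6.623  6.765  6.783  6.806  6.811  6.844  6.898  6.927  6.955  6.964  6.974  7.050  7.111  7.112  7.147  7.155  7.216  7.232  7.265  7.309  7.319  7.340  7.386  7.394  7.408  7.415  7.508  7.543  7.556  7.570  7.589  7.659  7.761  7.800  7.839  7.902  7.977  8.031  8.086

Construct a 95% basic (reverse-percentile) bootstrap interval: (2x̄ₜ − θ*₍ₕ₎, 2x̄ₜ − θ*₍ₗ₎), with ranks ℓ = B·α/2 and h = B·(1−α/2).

Percentile endpoints at ranks 1 and 39: θ*₍1₎ = 6.442, θ*₍39₎ = 8.031.
Basic interval reflects these around x̄ₜ:
  lower = 2 × 7.353 − 8.031 = 6.675
  upper = 2 × 7.353 − 6.442 = 8.264

(6.675, 8.264)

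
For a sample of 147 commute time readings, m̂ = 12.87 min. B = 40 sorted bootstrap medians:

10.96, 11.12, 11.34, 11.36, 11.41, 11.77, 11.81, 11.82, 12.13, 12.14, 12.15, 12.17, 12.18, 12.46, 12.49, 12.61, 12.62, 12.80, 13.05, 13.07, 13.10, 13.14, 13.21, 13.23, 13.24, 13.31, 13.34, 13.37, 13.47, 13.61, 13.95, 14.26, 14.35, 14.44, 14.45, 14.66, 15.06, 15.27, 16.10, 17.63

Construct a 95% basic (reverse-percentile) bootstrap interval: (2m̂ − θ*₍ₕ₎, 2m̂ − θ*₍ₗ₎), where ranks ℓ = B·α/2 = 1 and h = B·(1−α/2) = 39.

Percentile endpoints at ranks 1 and 39: θ*₍1₎ = 10.96, θ*₍39₎ = 16.10.
Basic interval reflects these around m̂:
  lower = 2 × 12.87 − 16.10 = 9.64
  upper = 2 × 12.87 − 10.96 = 14.78

(9.64, 14.78)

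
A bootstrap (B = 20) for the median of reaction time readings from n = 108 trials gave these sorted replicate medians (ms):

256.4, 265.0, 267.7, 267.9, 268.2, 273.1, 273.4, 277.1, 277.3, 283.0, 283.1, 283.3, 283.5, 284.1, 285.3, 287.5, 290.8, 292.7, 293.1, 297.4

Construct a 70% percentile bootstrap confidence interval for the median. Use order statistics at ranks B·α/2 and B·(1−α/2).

(267.7, 290.8)

α = 0.30; lower rank = 20 × 0.150 = 3; upper rank = 20 × 0.850 = 17.
The 3rd smallest replicate is 267.7; the 17th is 290.8.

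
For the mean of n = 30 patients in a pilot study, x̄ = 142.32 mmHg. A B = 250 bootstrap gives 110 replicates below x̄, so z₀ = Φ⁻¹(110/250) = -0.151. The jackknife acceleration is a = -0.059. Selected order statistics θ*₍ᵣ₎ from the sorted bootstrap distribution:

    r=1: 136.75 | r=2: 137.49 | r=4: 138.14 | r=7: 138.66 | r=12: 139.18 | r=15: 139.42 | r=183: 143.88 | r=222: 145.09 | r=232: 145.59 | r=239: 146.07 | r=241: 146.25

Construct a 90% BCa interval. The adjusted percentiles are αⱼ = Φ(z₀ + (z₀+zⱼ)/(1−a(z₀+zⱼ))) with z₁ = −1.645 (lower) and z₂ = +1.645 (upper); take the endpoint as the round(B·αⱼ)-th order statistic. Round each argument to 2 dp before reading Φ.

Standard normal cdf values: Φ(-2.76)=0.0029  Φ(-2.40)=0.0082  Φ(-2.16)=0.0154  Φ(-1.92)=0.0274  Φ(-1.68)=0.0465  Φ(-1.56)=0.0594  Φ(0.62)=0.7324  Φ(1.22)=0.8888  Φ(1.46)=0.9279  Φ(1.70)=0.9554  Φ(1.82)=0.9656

Lower: z₀ + z₁ = -0.151 + (-1.645) = -1.796; 1 − a(z₀+z₁) = 1 − (-0.059)(-1.796) = 0.8940; argument = -0.151 + (-1.796)/0.8940 = -2.1599 → -2.16.
α₁ = Φ(-2.16) = 0.0154; rank = round(250 × 0.0154) = 4; θ*₍4₎ = 138.14.
Upper: z₀ + z₂ = 1.494; 1 − a(z₀+z₂) = 1.0881; argument = 1.2220 → 1.22; α₂ = 0.8888; rank = 222; θ*₍222₎ = 145.09.

(138.14, 145.09)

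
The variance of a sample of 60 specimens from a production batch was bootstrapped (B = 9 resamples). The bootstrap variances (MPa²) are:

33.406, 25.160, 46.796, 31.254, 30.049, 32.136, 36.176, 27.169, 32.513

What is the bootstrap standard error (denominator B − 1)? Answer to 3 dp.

SE* = 6.207

Bootstrap SE is the standard deviation of the 9 replicate variances.
Mean of replicates: (33.406 + 25.160 + 46.796 + 31.254 + 30.049 + 32.136 + 36.176 + 27.169 + 32.513) / 9 = 294.6590 / 9 = 32.7399
Sum of squared deviations: (+0.6661)² + (−7.5799)² + (+14.0561)² + (−1.4859)² + (−2.6909)² + (−0.6039)² + (+3.4361)² + (−5.5709)² + (−0.2269)² = 308.1793
Variance = 308.1793 / 8 = 38.5224
SE* = √38.5224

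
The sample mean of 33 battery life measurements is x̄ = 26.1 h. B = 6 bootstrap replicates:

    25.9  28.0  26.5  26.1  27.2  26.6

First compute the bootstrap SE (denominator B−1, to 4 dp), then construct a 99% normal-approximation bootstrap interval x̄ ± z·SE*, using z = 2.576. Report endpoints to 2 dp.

(24.11, 28.09)

Mean of replicates = 26.7167; sum of squared deviations = 2.9883; SE* = √(2.9883/5) = 0.7731
Margin = 2.576 × 0.7731 = 1.992
Interval: 26.1 ± 1.992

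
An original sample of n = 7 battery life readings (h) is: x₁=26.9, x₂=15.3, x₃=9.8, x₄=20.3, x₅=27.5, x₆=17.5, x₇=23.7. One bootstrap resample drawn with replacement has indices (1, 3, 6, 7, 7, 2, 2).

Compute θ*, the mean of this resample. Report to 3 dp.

Resample values: 26.9, 9.8, 17.5, 23.7, 23.7, 15.3, 15.3.
Mean = (26.9 + 9.8 + 17.5 + 23.7 + 23.7 + 15.3 + 15.3) / 7 = 132.20 / 7 = 18.886

θ* = 18.886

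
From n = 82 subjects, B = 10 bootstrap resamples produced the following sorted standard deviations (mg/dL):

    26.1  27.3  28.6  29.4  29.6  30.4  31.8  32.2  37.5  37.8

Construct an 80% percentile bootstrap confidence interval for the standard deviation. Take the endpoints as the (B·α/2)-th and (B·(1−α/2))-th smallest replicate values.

(26.1, 37.5)

α = 0.20; lower rank = 10 × 0.100 = 1; upper rank = 10 × 0.900 = 9.
The 1st smallest replicate is 26.1; the 9th is 37.5.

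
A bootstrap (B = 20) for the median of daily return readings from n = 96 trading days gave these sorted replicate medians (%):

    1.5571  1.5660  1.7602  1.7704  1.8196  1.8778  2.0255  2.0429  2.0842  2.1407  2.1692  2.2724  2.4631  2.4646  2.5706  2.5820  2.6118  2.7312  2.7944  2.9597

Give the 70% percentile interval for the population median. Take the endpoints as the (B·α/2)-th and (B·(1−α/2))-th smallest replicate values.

(1.7602, 2.6118)

α = 0.30; lower rank = 20 × 0.150 = 3; upper rank = 20 × 0.850 = 17.
The 3rd smallest replicate is 1.7602; the 17th is 2.6118.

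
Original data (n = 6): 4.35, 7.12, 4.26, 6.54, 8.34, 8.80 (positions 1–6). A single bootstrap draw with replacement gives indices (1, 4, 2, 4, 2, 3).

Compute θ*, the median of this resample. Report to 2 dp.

θ* = 6.54

Resample values: 4.35, 6.54, 7.12, 6.54, 7.12, 4.26.
Sorted: 4.26, 4.35, 6.54, 6.54, 7.12, 7.12
Median = average of the two middle values = 6.54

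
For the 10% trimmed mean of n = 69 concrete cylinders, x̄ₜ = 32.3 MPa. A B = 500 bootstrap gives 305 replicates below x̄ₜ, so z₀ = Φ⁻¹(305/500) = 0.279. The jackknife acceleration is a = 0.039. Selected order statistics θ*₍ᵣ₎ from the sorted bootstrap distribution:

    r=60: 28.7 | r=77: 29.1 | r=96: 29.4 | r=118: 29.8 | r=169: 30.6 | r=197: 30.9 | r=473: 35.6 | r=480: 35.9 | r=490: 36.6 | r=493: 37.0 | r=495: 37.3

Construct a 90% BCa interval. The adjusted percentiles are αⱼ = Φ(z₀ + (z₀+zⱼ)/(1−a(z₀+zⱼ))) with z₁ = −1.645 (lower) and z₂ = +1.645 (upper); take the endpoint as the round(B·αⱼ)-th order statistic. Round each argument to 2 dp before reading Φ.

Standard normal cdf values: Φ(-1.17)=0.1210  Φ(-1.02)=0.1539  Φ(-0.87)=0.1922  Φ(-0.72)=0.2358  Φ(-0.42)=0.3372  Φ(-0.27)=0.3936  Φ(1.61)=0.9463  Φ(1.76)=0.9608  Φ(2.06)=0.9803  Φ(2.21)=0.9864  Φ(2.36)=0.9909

Lower: z₀ + z₁ = 0.279 + (-1.645) = -1.366; 1 − a(z₀+z₁) = 1 − (0.039)(-1.366) = 1.0533; argument = 0.279 + (-1.366)/1.0533 = -1.0179 → -1.02.
α₁ = Φ(-1.02) = 0.1539; rank = round(500 × 0.1539) = 77; θ*₍77₎ = 29.1.
Upper: z₀ + z₂ = 1.924; 1 − a(z₀+z₂) = 0.9250; argument = 2.3591 → 2.36; α₂ = 0.9909; rank = 495; θ*₍495₎ = 37.3.

(29.1, 37.3)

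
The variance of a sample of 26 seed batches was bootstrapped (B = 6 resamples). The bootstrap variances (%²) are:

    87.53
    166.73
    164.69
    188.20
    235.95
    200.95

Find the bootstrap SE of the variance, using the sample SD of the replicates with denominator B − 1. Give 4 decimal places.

SE* = 49.7641

Bootstrap SE is the standard deviation of the 6 replicate variances.
Mean of replicates: (87.53 + 166.73 + 164.69 + 188.20 + 235.95 + 200.95) / 6 = 1044.05000 / 6 = 174.00833
Sum of squared deviations: (−86.47833)² + (−7.27833)² + (−9.31833)² + (+14.19167)² + (+61.94167)² + (+26.94167)² = 12382.33448
Variance = 12382.33448 / 5 = 2476.46690
SE* = √2476.46690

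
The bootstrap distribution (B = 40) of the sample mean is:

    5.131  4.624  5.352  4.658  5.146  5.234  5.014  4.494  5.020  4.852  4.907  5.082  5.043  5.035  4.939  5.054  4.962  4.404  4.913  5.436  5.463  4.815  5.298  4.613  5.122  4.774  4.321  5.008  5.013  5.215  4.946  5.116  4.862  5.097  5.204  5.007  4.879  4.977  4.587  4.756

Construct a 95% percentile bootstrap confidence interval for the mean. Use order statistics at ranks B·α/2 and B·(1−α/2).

(4.321, 5.436)

Sorted replicates: 4.321, 4.404, 4.494, 4.587, 4.613, 4.624, 4.658, 4.756, 4.774, 4.815, 4.852, 4.862, 4.879, 4.907, 4.913, 4.939, 4.946, 4.962, 4.977, 5.007, 5.008, 5.013, 5.014, 5.020, 5.035, 5.043, 5.054, 5.082, 5.097, 5.116, 5.122, 5.131, 5.146, 5.204, 5.215, 5.234, 5.298, 5.352, 5.436, 5.463
α = 0.05; lower rank = 40 × 0.025 = 1; upper rank = 40 × 0.975 = 39.
The 1st smallest replicate is 4.321; the 39th is 5.436.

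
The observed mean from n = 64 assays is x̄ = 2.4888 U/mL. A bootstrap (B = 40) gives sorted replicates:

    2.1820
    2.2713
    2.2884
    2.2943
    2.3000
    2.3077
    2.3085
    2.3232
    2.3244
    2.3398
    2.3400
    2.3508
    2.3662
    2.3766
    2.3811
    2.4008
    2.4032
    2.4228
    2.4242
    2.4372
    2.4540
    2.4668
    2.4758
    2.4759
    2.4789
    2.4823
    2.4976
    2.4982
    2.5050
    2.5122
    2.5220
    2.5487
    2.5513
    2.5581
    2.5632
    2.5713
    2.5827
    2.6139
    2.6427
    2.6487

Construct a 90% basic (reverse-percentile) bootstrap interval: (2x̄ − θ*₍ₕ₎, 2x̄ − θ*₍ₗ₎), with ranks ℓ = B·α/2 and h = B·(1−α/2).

(2.3637, 2.7063)

Percentile endpoints at ranks 2 and 38: θ*₍2₎ = 2.2713, θ*₍38₎ = 2.6139.
Basic interval reflects these around x̄:
  lower = 2 × 2.4888 − 2.6139 = 2.3637
  upper = 2 × 2.4888 − 2.2713 = 2.7063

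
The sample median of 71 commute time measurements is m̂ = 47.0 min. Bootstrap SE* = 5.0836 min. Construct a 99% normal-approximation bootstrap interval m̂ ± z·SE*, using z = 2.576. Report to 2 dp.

Margin = 2.576 × 5.0836 = 13.095
Interval: 47.0 ± 13.095

(33.90, 60.10)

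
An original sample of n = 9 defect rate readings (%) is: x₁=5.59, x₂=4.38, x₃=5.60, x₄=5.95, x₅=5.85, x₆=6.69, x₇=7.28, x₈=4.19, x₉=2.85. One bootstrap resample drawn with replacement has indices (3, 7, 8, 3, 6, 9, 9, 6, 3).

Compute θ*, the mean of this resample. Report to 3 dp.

Resample values: 5.60, 7.28, 4.19, 5.60, 6.69, 2.85, 2.85, 6.69, 5.60.
Mean = (5.60 + 7.28 + 4.19 + 5.60 + 6.69 + 2.85 + 2.85 + 6.69 + 5.60) / 9 = 47.350 / 9 = 5.261

θ* = 5.261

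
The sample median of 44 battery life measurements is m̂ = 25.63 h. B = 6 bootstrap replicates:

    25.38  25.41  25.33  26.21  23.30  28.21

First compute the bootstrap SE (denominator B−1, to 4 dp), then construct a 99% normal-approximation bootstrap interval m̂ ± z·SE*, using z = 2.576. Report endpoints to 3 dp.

(21.537, 29.723)

Mean of replicates = 25.6400; sum of squared deviations = 12.6220; SE* = √(12.6220/5) = 1.5888
Margin = 2.576 × 1.5888 = 4.0927
Interval: 25.63 ± 4.0927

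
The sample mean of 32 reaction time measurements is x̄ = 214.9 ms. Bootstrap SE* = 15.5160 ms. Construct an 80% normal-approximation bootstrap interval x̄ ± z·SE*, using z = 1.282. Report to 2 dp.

Margin = 1.282 × 15.5160 = 19.892
Interval: 214.9 ± 19.892

(195.01, 234.79)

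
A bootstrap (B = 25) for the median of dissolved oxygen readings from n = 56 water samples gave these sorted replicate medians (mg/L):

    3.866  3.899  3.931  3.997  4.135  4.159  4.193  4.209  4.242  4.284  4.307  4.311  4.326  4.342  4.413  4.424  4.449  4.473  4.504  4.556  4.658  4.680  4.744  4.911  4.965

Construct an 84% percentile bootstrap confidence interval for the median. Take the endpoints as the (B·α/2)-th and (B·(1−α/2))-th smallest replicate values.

α = 0.16; lower rank = 25 × 0.080 = 2; upper rank = 25 × 0.920 = 23.
The 2nd smallest replicate is 3.899; the 23rd is 4.744.

(3.899, 4.744)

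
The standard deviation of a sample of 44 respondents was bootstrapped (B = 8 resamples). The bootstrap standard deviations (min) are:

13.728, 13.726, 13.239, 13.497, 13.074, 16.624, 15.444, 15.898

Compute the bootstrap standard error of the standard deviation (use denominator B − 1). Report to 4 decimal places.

Bootstrap SE is the standard deviation of the 8 replicate standard deviations.
Mean of replicates: (13.728 + 13.726 + 13.239 + 13.497 + 13.074 + 16.624 + 15.444 + 15.898) / 8 = 115.23000 / 8 = 14.40375
Sum of squared deviations: (−0.67575)² + (−0.67775)² + (−1.16475)² + (−0.90675)² + (−1.32975)² + (+2.22025)² + (+1.04025)² + (+1.49425)² = 13.10747
Variance = 13.10747 / 7 = 1.87250
SE* = √1.87250

SE* = 1.3684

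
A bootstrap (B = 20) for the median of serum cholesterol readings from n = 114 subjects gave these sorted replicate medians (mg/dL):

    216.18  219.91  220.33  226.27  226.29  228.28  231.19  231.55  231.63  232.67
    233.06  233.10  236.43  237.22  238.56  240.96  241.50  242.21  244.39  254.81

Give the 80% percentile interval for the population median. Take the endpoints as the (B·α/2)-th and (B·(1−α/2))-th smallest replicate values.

(219.91, 242.21)

α = 0.20; lower rank = 20 × 0.100 = 2; upper rank = 20 × 0.900 = 18.
The 2nd smallest replicate is 219.91; the 18th is 242.21.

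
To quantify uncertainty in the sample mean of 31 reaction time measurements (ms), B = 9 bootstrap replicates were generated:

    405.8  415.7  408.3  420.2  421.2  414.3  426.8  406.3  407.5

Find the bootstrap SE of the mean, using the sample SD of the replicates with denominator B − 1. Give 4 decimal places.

SE* = 7.5694

Bootstrap SE is the standard deviation of the 9 replicate means.
Mean of replicates: (405.8 + 415.7 + 408.3 + 420.2 + 421.2 + 414.3 + 426.8 + 406.3 + 407.5) / 9 = 3726.10000 / 9 = 414.01111
Sum of squared deviations: (−8.21111)² + (+1.68889)² + (−5.71111)² + (+6.18889)² + (+7.18889)² + (+0.28889)² + (+12.78889)² + (−7.71111)² + (−6.51111)² = 458.36889
Variance = 458.36889 / 8 = 57.29611
SE* = √57.29611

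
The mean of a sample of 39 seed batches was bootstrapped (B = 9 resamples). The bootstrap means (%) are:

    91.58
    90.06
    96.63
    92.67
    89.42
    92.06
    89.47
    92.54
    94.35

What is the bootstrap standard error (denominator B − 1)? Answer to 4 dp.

Bootstrap SE is the standard deviation of the 9 replicate means.
Mean of replicates: (91.58 + 90.06 + 96.63 + 92.67 + 89.42 + 92.06 + 89.47 + 92.54 + 94.35) / 9 = 828.78000 / 9 = 92.08667
Sum of squared deviations: (−0.50667)² + (−2.02667)² + (+4.54333)² + (+0.58333)² + (−2.66667)² + (−0.02667)² + (−2.61667)² + (+0.45333)² + (+2.26333)² = 44.63320
Variance = 44.63320 / 8 = 5.57915
SE* = √5.57915

SE* = 2.3620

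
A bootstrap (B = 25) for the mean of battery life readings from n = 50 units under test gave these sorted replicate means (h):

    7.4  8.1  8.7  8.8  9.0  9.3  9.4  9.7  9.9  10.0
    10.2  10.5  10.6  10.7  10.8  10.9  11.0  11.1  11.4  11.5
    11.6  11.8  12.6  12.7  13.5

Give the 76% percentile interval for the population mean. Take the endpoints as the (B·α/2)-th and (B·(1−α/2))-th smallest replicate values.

(8.7, 11.8)

α = 0.24; lower rank = 25 × 0.120 = 3; upper rank = 25 × 0.880 = 22.
The 3rd smallest replicate is 8.7; the 22nd is 11.8.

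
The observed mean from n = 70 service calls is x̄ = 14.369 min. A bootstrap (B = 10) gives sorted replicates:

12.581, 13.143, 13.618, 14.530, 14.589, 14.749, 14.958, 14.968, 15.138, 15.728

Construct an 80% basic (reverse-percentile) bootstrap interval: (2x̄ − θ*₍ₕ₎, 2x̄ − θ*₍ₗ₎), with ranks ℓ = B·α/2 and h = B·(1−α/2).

(13.600, 16.157)

Percentile endpoints at ranks 1 and 9: θ*₍1₎ = 12.581, θ*₍9₎ = 15.138.
Basic interval reflects these around x̄:
  lower = 2 × 14.369 − 15.138 = 13.600
  upper = 2 × 14.369 − 12.581 = 16.157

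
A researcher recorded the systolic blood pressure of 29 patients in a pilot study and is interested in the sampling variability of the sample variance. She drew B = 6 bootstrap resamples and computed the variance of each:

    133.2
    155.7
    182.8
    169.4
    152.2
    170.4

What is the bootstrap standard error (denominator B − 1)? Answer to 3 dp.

Bootstrap SE is the standard deviation of the 6 replicate variances.
Mean of replicates: (133.2 + 155.7 + 182.8 + 169.4 + 152.2 + 170.4) / 6 = 963.7000 / 6 = 160.6167
Sum of squared deviations: (−27.4167)² + (−4.9167)² + (+22.1833)² + (+8.7833)² + (−8.4167)² + (+9.7833)² = 1511.6483
Variance = 1511.6483 / 5 = 302.3297
SE* = √302.3297

SE* = 17.388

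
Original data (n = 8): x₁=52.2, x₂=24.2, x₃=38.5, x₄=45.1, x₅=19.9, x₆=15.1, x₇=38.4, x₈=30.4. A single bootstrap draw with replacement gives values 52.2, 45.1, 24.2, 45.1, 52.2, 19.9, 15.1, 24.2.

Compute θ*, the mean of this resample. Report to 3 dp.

θ* = 34.750

Mean = (52.2 + 45.1 + 24.2 + 45.1 + 52.2 + 19.9 + 15.1 + 24.2) / 8 = 278.00 / 8 = 34.750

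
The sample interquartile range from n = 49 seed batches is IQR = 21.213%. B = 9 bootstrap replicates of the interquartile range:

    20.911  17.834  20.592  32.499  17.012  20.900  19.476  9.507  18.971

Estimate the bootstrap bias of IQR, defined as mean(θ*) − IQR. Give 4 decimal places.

mean(θ*) = (20.911 + 17.834 + 20.592 + 32.499 + 17.012 + 20.900 + 19.476 + 9.507 + 18.971) / 9 = 19.74467
bias = 19.74467 − 21.213

bias = −1.4683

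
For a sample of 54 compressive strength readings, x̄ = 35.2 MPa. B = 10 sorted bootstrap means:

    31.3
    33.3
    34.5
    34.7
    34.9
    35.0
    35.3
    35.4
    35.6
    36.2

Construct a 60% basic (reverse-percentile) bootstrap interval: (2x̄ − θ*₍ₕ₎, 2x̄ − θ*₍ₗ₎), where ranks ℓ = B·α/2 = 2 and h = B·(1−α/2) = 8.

(35.0, 37.1)

Percentile endpoints at ranks 2 and 8: θ*₍2₎ = 33.3, θ*₍8₎ = 35.4.
Basic interval reflects these around x̄:
  lower = 2 × 35.2 − 35.4 = 35.0
  upper = 2 × 35.2 − 33.3 = 37.1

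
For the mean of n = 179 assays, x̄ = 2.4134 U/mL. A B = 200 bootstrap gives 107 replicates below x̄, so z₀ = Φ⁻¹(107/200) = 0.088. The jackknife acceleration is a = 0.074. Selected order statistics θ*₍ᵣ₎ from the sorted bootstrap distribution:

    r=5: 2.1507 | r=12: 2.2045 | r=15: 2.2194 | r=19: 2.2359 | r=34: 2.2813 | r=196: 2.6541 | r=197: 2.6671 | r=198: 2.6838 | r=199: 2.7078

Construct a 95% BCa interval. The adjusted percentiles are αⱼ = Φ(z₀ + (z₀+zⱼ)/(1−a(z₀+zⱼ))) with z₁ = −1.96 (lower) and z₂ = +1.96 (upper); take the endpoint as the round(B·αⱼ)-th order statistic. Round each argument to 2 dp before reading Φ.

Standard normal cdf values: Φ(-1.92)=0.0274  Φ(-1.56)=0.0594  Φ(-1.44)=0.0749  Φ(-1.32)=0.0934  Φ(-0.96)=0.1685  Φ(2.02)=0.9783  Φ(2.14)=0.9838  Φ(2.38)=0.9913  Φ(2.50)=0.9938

Lower: z₀ + z₁ = 0.088 + (-1.960) = -1.872; 1 − a(z₀+z₁) = 1 − (0.074)(-1.872) = 1.1385; argument = 0.088 + (-1.872)/1.1385 = -1.5562 → -1.56.
α₁ = Φ(-1.56) = 0.0594; rank = round(200 × 0.0594) = 12; θ*₍12₎ = 2.2045.
Upper: z₀ + z₂ = 2.048; 1 − a(z₀+z₂) = 0.8484; argument = 2.5018 → 2.50; α₂ = 0.9938; rank = 199; θ*₍199₎ = 2.7078.

(2.2045, 2.7078)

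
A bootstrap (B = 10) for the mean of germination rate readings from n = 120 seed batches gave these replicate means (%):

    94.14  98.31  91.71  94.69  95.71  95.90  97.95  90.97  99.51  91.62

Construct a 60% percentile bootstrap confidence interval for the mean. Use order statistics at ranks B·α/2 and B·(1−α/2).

Sorted replicates: 90.97, 91.62, 91.71, 94.14, 94.69, 95.71, 95.90, 97.95, 98.31, 99.51
α = 0.40; lower rank = 10 × 0.200 = 2; upper rank = 10 × 0.800 = 8.
The 2nd smallest replicate is 91.62; the 8th is 97.95.

(91.62, 97.95)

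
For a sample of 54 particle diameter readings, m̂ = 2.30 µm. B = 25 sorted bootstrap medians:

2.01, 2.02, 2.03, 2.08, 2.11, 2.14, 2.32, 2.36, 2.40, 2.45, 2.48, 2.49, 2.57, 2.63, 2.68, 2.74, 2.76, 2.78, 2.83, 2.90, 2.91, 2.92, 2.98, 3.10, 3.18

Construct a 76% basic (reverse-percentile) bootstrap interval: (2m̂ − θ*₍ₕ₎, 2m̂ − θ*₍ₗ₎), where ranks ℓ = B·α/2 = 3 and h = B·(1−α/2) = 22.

Percentile endpoints at ranks 3 and 22: θ*₍3₎ = 2.03, θ*₍22₎ = 2.92.
Basic interval reflects these around m̂:
  lower = 2 × 2.30 − 2.92 = 1.68
  upper = 2 × 2.30 − 2.03 = 2.57

(1.68, 2.57)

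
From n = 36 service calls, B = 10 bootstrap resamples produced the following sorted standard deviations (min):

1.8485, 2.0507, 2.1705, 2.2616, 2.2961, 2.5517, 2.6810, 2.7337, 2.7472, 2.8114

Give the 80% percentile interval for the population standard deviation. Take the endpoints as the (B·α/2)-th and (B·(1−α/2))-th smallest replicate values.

(1.8485, 2.7472)

α = 0.20; lower rank = 10 × 0.100 = 1; upper rank = 10 × 0.900 = 9.
The 1st smallest replicate is 1.8485; the 9th is 2.7472.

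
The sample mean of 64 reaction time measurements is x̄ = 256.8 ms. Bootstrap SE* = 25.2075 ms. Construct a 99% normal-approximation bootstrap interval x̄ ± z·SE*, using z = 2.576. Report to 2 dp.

(191.87, 321.73)

Margin = 2.576 × 25.2075 = 64.935
Interval: 256.8 ± 64.935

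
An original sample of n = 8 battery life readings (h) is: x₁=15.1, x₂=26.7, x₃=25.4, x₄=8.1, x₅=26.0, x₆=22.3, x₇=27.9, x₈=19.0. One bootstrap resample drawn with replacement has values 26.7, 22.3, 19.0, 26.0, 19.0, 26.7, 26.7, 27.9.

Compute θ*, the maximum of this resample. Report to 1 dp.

Maximum = 27.9

θ* = 27.9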